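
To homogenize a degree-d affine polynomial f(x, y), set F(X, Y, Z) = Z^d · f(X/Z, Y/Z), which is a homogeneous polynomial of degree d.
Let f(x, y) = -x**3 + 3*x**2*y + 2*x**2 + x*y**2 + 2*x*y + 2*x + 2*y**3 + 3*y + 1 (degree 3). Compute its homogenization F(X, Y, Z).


F(X, Y, Z) = -X**3 + 3*X**2*Y + 2*X**2*Z + X*Y**2 + 2*X*Y*Z + 2*X*Z**2 + 2*Y**3 + 3*Y*Z**2 + Z**3

deg(f) = 3.
Substitute x = X/Z, y = Y/Z into f, then multiply by Z^3.
  monomial -1·x^3·y^0 ↦ -1·X^3·Y^0·Z^0.
  monomial 3·x^2·y^1 ↦ 3·X^2·Y^1·Z^0.
  monomial 2·x^2·y^0 ↦ 2·X^2·Y^0·Z^1.
  monomial 1·x^1·y^2 ↦ 1·X^1·Y^2·Z^0.
  monomial 2·x^1·y^1 ↦ 2·X^1·Y^1·Z^1.
  monomial 2·x^1·y^0 ↦ 2·X^1·Y^0·Z^2.
  monomial 2·x^0·y^3 ↦ 2·X^0·Y^3·Z^0.
  monomial 3·x^0·y^1 ↦ 3·X^0·Y^1·Z^2.
  monomial 1·x^0·y^0 ↦ 1·X^0·Y^0·Z^3.
Collecting: F(X, Y, Z) = -X**3 + 3*X**2*Y + 2*X**2*Z + X*Y**2 + 2*X*Y*Z + 2*X*Z**2 + 2*Y**3 + 3*Y*Z**2 + Z**3.


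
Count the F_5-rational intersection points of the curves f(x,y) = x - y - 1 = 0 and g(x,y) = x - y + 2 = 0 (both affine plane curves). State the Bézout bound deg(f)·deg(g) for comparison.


Common zeros: ∅; count = 0; Bézout bound = 1.

deg(f) = 1, deg(g) = 1, so Bézout bound = 1.
Scan x ∈ F_5. For each x, list the y ∈ F_5 with f(x, y) ≡ 0 and those with g(x, y) ≡ 0 (mod 5); the common zeros in that column are the intersection.
  x = 0: f ≡ 0 at y ∈ {4}; g ≡ 0 at y ∈ {2}; common: ∅.
  x = 1: f ≡ 0 at y ∈ {0}; g ≡ 0 at y ∈ {3}; common: ∅.
  x = 2: f ≡ 0 at y ∈ {1}; g ≡ 0 at y ∈ {4}; common: ∅.
  x = 3: f ≡ 0 at y ∈ {2}; g ≡ 0 at y ∈ {0}; common: ∅.
  x = 4: f ≡ 0 at y ∈ {3}; g ≡ 0 at y ∈ {1}; common: ∅.
Collecting: common zeros = ∅, so the count is 0.
Comparison with the Bézout bound: 0 ≤ 1 = deg(f)·deg(g), as expected for curves with no common component (the affine F_5-count falls short of the bound because intersections may lie at infinity, over extension fields, or carry multiplicity).


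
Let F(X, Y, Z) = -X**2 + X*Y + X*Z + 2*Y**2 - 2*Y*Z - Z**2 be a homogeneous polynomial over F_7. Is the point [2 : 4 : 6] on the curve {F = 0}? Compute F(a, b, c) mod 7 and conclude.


F(2,4,6) ≡ 6 (mod 7); P is NOT on the curve.

Evaluate F(2, 4, 6) term-by-term (mod 7).
  -X**2 ↦ -1·4·1·1 = -4
  X*Y ↦ 1·2·4·1 = 8
  X*Z ↦ 1·2·1·6 = 12
  2*Y**2 ↦ 2·1·16·1 = 32
  -2*Y*Z ↦ -2·1·4·6 = -48
  -Z**2 ↦ -1·1·1·36 = -36
Sum: F(2, 4, 6) = (-4) + (8) + (12) + (32) + (-48) + (-36) = -36.
Reducing mod 7: -36 ≡ 6 (mod 7).
Since F(a, b, c) ≡ 6 ≠ 0 (mod 7), P does NOT lie on the curve.


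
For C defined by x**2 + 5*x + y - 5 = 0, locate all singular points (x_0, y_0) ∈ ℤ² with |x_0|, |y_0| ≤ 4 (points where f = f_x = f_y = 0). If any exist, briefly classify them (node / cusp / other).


No singular points in the scanned grid; C is smooth there.

Compute partial derivatives:
  f_x = 2*x + 5.
  f_y = 1.
f_y = 1 is a nonzero constant, so f_y never vanishes: no point (x, y) can satisfy f = f_x = f_y = 0. In particular no (x, y) ∈ {−4, ..., 4}² is singular; the curve is smooth.


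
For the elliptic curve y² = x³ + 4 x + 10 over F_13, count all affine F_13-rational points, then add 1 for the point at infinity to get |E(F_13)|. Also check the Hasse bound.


Affine points = {(0, 6), (0, 7), (2, 0), (3, 6), (3, 7), (4, 5), (4, 8), (5, 5), (5, 8), (6, 4), (6, 9), (7, 2), (7, 11), (10, 6), (10, 7)}; affine count = 15; |E(F_13)| = 16.

Discriminant check: Δ ∝ 4a³ + 27b² = 4·4³ + 27·10² = 4·64 + 27·100 ≡ 5 (mod 13). Nonzero ⇒ E is nonsingular.
For each x ∈ F_13, compute rhs = x³ + 4·x + 10 mod 13, then count y ∈ F_13 with y² ≡ rhs.
  x = 0: rhs = 10, matching y values: 6, 7 (2 points).
  x = 1: rhs = 2, matching y values: none (0 points).
  x = 2: rhs = 0, matching y values: 0 (1 points).
  x = 3: rhs = 10, matching y values: 6, 7 (2 points).
  x = 4: rhs = 12, matching y values: 5, 8 (2 points).
  x = 5: rhs = 12, matching y values: 5, 8 (2 points).
  x = 6: rhs = 3, matching y values: 4, 9 (2 points).
  x = 7: rhs = 4, matching y values: 2, 11 (2 points).
  x = 8: rhs = 8, matching y values: none (0 points).
  x = 9: rhs = 8, matching y values: none (0 points).
  x = 10: rhs = 10, matching y values: 6, 7 (2 points).
  x = 11: rhs = 7, matching y values: none (0 points).
  x = 12: rhs = 5, matching y values: none (0 points).
Total affine count: 15.
Full point count |E(F_13)| = 15 + 1 = 16.
Hasse bound: |16 − (13+1)| = |2| = 2 ≤ 2√13 ≈ 7.2111 ✓.


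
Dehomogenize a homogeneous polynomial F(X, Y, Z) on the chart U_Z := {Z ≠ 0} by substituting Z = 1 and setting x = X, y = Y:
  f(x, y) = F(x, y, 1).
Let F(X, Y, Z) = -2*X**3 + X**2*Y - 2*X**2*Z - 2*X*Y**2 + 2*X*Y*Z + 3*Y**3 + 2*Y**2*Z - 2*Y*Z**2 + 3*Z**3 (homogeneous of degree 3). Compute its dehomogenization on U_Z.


f(x, y) = -2*x**3 + x**2*y - 2*x**2 - 2*x*y**2 + 2*x*y + 3*y**3 + 2*y**2 - 2*y + 3

On U_Z we set Z = 1. Each monomial c·X^i·Y^j·Z^k in F becomes c·x^i·y^j·1^k = c·x^i·y^j.
Substituting Z = 1: F(X, Y, 1) = -2*x**3 + x**2*y - 2*x**2 - 2*x*y**2 + 2*x*y + 3*y**3 + 2*y**2 - 2*y + 3.
Note: deg(f) ≤ deg(F) = 3; strict inequality happens when F is divisible by Z (lost terms).


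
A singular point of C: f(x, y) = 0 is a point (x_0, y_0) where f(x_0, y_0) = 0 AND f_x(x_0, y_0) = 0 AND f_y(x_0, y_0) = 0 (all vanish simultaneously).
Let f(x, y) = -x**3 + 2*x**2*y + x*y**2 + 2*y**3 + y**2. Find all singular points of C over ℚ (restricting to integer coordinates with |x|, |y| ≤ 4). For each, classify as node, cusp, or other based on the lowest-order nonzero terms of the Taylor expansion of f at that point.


Singular points: {(0, 0)}; classification: cusp.

Compute partial derivatives:
  f_x = -3*x**2 + 4*x*y + y**2.
  f_y = 2*x**2 + 2*x*y + 6*y**2 + 2*y.
Scan x_0 ∈ {−4, ..., 4}. For each x_0, f_y(x_0, y) is a polynomial in y; find its integer roots y ∈ {−4, ..., 4}, then test f_x and f at those candidates.
  x = -4: f_y(-4, y) = 6*y**2 - 6*y + 32; no integer root y with |y| ≤ 4.
  x = -3: f_y(-3, y) = 6*y**2 - 4*y + 18; no integer root y with |y| ≤ 4.
  x = -2: f_y(-2, y) = 6*y**2 - 2*y + 8; no integer root y with |y| ≤ 4.
  x = -1: f_y(-1, y) = 6*y**2 + 2; no integer root y with |y| ≤ 4.
  x = 0: f_y(0, y) = 6*y**2 + 2*y; vanishes at y ∈ {0}. (0, 0): f_x = 0, f = 0 — SINGULAR.
  x = 1: f_y(1, y) = 6*y**2 + 4*y + 2; no integer root y with |y| ≤ 4.
  x = 2: f_y(2, y) = 6*y**2 + 6*y + 8; no integer root y with |y| ≤ 4.
  x = 3: f_y(3, y) = 6*y**2 + 8*y + 18; no integer root y with |y| ≤ 4.
  x = 4: f_y(4, y) = 6*y**2 + 10*y + 32; no integer root y with |y| ≤ 4.
Only singular point on the grid: (0, 0).
Classify: substitute x = 0 + u, y = 0 + v and expand: f = -u**3 + 2*u**2*v + u*v**2 + 2*v**3 + v**2.
No constant or linear terms (consistent with a singular point). Quadratic part: v**2. Cubic part: -u**3 + 2*u**2*v + u*v**2 + 2*v**3.
The quadratic part v**2 is a perfect square, so there is a single (double) tangent line v = 0, i.e. y = 0. Restricting the cubic part to that line (v = 0) leaves -u**3 ≠ 0, so f is not divisible by v and the branch is v² ≈ u**3 to lowest order — this is a cusp.
Classification: cusp.


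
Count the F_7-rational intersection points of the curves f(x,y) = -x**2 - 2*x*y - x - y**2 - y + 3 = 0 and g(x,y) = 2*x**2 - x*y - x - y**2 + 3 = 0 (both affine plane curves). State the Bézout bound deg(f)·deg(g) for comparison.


Common zeros: ∅; count = 0; Bézout bound = 4.

deg(f) = 2, deg(g) = 2, so Bézout bound = 4.
Scan x ∈ F_7. For each x, list the y ∈ F_7 with f(x, y) ≡ 0 and those with g(x, y) ≡ 0 (mod 7); the common zeros in that column are the intersection.
  x = 0: f ≡ 0 at y ∈ ∅; g ≡ 0 at y ∈ ∅; common: ∅.
  x = 1: f ≡ 0 at y ∈ ∅; g ≡ 0 at y ∈ ∅; common: ∅.
  x = 2: f ≡ 0 at y ∈ ∅; g ≡ 0 at y ∈ ∅; common: ∅.
  x = 3: f ≡ 0 at y ∈ ∅; g ≡ 0 at y ∈ {1, 3}; common: ∅.
  x = 4: f ≡ 0 at y ∈ ∅; g ≡ 0 at y ∈ {5}; common: ∅.
  x = 5: f ≡ 0 at y ∈ ∅; g ≡ 0 at y ∈ {1}; common: ∅.
  x = 6: f ≡ 0 at y ∈ ∅; g ≡ 0 at y ∈ {3, 5}; common: ∅.
Collecting: common zeros = ∅, so the count is 0.
Comparison with the Bézout bound: 0 ≤ 4 = deg(f)·deg(g), as expected for curves with no common component (the affine F_7-count falls short of the bound because intersections may lie at infinity, over extension fields, or carry multiplicity).


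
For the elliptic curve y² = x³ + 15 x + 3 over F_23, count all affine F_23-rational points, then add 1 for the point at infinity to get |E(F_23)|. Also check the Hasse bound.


Affine points = {(0, 7), (0, 16), (2, 8), (2, 15), (3, 11), (3, 12), (4, 9), (4, 14), (9, 4), (9, 19), (10, 7), (10, 16), (11, 2), (11, 21), (12, 5), (12, 18), (13, 7), (13, 16), (14, 6), (14, 17), (20, 0)}; affine count = 21; |E(F_23)| = 22.

Discriminant check: Δ ∝ 4a³ + 27b² = 4·15³ + 27·3² = 4·3375 + 27·9 ≡ 12 (mod 23). Nonzero ⇒ E is nonsingular.
For each x ∈ F_23, compute rhs = x³ + 15·x + 3 mod 23, then count y ∈ F_23 with y² ≡ rhs.
  x = 0: rhs = 3, matching y values: 7, 16 (2 points).
  x = 1: rhs = 19, matching y values: none (0 points).
  x = 2: rhs = 18, matching y values: 8, 15 (2 points).
  x = 3: rhs = 6, matching y values: 11, 12 (2 points).
  x = 4: rhs = 12, matching y values: 9, 14 (2 points).
  x = 5: rhs = 19, matching y values: none (0 points).
  x = 6: rhs = 10, matching y values: none (0 points).
  x = 7: rhs = 14, matching y values: none (0 points).
  x = 8: rhs = 14, matching y values: none (0 points).
  x = 9: rhs = 16, matching y values: 4, 19 (2 points).
  x = 10: rhs = 3, matching y values: 7, 16 (2 points).
  x = 11: rhs = 4, matching y values: 2, 21 (2 points).
  x = 12: rhs = 2, matching y values: 5, 18 (2 points).
  x = 13: rhs = 3, matching y values: 7, 16 (2 points).
  x = 14: rhs = 13, matching y values: 6, 17 (2 points).
  x = 15: rhs = 15, matching y values: none (0 points).
  x = 16: rhs = 15, matching y values: none (0 points).
  x = 17: rhs = 19, matching y values: none (0 points).
  x = 18: rhs = 10, matching y values: none (0 points).
  x = 19: rhs = 17, matching y values: none (0 points).
  x = 20: rhs = 0, matching y values: 0 (1 points).
  x = 21: rhs = 11, matching y values: none (0 points).
  x = 22: rhs = 10, matching y values: none (0 points).
Total affine count: 21.
Full point count |E(F_23)| = 21 + 1 = 22.
Hasse bound: |22 − (23+1)| = |-2| = 2 ≤ 2√23 ≈ 9.5917 ✓.


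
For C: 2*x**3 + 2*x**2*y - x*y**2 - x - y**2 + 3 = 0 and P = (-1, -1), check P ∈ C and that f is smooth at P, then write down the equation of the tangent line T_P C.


Tangent line at P: 8*x + 2*y + 10 = 0.

Step 1: f(-1, -1) = 0, so P lies on C.
Step 2: partial derivatives
  f_x(x, y) = 6*x**2 + 4*x*y - y**2 - 1, f_y(x, y) = 2*x**2 - 2*x*y - 2*y.
  f_x(P) = 8, f_y(P) = 2 (gradient nonzero, so P is smooth).
Step 3: tangent line at P: 8·(x − -1) + 2·(y − -1) = 0.
Expanding: 8*x + 2*y + 10 = 0.


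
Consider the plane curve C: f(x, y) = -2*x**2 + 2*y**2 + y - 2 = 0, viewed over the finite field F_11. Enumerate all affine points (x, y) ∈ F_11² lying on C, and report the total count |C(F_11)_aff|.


Affine F_11-points: {(1, 8), (2, 2), (2, 3), (4, 6), (4, 10), (7, 6), (7, 10), (9, 2), (9, 3), (10, 8)}; count = 10.

For each of the 121 pairs (x, y) ∈ F_11², evaluate f(x, y) mod 11. Record the zeros.
  x = 0: [0↦9, 1↦1, 2↦8, 3↦8, 4↦1, 5↦9, 6↦10, 7↦4, 8↦2, 9↦4, 10↦10]  zeros at y ∈ ∅
  x = 1: [0↦7, 1↦10, 2↦6, 3↦6, 4↦10, 5↦7, 6↦8, 7↦2, 8↦0, 9↦2, 10↦8]  zeros at y ∈ {8}
  x = 2: [0↦1, 1↦4, 2↦0, 3↦0, 4↦4, 5↦1, 6↦2, 7↦7, 8↦5, 9↦7, 10↦2]  zeros at y ∈ {2, 3}
  x = 3: [0↦2, 1↦5, 2↦1, 3↦1, 4↦5, 5↦2, 6↦3, 7↦8, 8↦6, 9↦8, 10↦3]  zeros at y ∈ ∅
  x = 4: [0↦10, 1↦2, 2↦9, 3↦9, 4↦2, 5↦10, 6↦0, 7↦5, 8↦3, 9↦5, 10↦0]  zeros at y ∈ {6, 10}
  x = 5: [0↦3, 1↦6, 2↦2, 3↦2, 4↦6, 5↦3, 6↦4, 7↦9, 8↦7, 9↦9, 10↦4]  zeros at y ∈ ∅
  x = 6: [0↦3, 1↦6, 2↦2, 3↦2, 4↦6, 5↦3, 6↦4, 7↦9, 8↦7, 9↦9, 10↦4]  zeros at y ∈ ∅
  x = 7: [0↦10, 1↦2, 2↦9, 3↦9, 4↦2, 5↦10, 6↦0, 7↦5, 8↦3, 9↦5, 10↦0]  zeros at y ∈ {6, 10}
  x = 8: [0↦2, 1↦5, 2↦1, 3↦1, 4↦5, 5↦2, 6↦3, 7↦8, 8↦6, 9↦8, 10↦3]  zeros at y ∈ ∅
  x = 9: [0↦1, 1↦4, 2↦0, 3↦0, 4↦4, 5↦1, 6↦2, 7↦7, 8↦5, 9↦7, 10↦2]  zeros at y ∈ {2, 3}
  x = 10: [0↦7, 1↦10, 2↦6, 3↦6, 4↦10, 5↦7, 6↦8, 7↦2, 8↦0, 9↦2, 10↦8]  zeros at y ∈ {8}
Collecting zeros: affine points = {(1, 8), (2, 2), (2, 3), (4, 6), (4, 10), (7, 6), (7, 10), (9, 2), (9, 3), (10, 8)}.
Total count |C(F_11)_aff| = 10.


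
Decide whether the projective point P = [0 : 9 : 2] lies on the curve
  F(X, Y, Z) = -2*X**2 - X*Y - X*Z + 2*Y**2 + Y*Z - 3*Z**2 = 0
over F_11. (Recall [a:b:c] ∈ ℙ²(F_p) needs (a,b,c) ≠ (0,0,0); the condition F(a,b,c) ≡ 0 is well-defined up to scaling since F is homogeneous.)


F(0,9,2) ≡ 3 (mod 11); P is NOT on the curve.

Evaluate F(0, 9, 2) term-by-term (mod 11).
  -2*X**2 ↦ -2·0·1·1 = 0
  -X*Y ↦ -1·0·9·1 = 0
  -X*Z ↦ -1·0·1·2 = 0
  2*Y**2 ↦ 2·1·81·1 = 162
  Y*Z ↦ 1·1·9·2 = 18
  -3*Z**2 ↦ -3·1·1·4 = -12
Sum: F(0, 9, 2) = (0) + (0) + (0) + (162) + (18) + (-12) = 168.
Reducing mod 11: 168 ≡ 3 (mod 11).
Since F(a, b, c) ≡ 3 ≠ 0 (mod 11), P does NOT lie on the curve.


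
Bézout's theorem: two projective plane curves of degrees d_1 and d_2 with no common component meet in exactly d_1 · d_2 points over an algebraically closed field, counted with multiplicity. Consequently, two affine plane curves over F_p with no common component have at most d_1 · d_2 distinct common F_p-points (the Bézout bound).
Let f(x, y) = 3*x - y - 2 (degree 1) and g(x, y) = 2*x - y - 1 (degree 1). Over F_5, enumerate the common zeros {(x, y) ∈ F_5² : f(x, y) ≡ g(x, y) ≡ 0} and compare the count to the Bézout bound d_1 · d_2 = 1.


Common zeros: {(1, 1)}; count = 1; Bézout bound = 1.

deg(f) = 1, deg(g) = 1, so Bézout bound = 1.
Scan x ∈ F_5. For each x, list the y ∈ F_5 with f(x, y) ≡ 0 and those with g(x, y) ≡ 0 (mod 5); the common zeros in that column are the intersection.
  x = 0: f ≡ 0 at y ∈ {3}; g ≡ 0 at y ∈ {4}; common: ∅.
  x = 1: f ≡ 0 at y ∈ {1}; g ≡ 0 at y ∈ {1}; common: {1}.
  x = 2: f ≡ 0 at y ∈ {4}; g ≡ 0 at y ∈ {3}; common: ∅.
  x = 3: f ≡ 0 at y ∈ {2}; g ≡ 0 at y ∈ {0}; common: ∅.
  x = 4: f ≡ 0 at y ∈ {0}; g ≡ 0 at y ∈ {2}; common: ∅.
Collecting: common zeros = {(1, 1)}, so the count is 1.
Comparison with the Bézout bound: 1 ≤ 1 = deg(f)·deg(g), as expected for curves with no common component (the bound is attained).


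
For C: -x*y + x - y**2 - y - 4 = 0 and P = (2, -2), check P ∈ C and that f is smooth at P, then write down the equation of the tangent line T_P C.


Tangent line at P: 3*x + y - 4 = 0.

Step 1: f(2, -2) = 0, so P lies on C.
Step 2: partial derivatives
  f_x(x, y) = 1 - y, f_y(x, y) = -x - 2*y - 1.
  f_x(P) = 3, f_y(P) = 1 (gradient nonzero, so P is smooth).
Step 3: tangent line at P: 3·(x − 2) + 1·(y − -2) = 0.
Expanding: 3*x + y - 4 = 0.


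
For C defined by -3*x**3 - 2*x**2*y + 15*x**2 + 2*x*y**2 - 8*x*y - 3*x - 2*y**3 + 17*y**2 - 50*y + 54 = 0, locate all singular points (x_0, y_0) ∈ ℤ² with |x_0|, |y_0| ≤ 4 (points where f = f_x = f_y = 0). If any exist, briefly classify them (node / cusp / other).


Singular points: {(1, 3)}; classification: cusp.

Compute partial derivatives:
  f_x = -9*x**2 - 4*x*y + 30*x + 2*y**2 - 8*y - 3.
  f_y = -2*x**2 + 4*x*y - 8*x - 6*y**2 + 34*y - 50.
Scan x_0 ∈ {−4, ..., 4}. For each x_0, f_y(x_0, y) is a polynomial in y; find its integer roots y ∈ {−4, ..., 4}, then test f_x and f at those candidates.
  x = -4: f_y(-4, y) = -6*y**2 + 18*y - 50; no integer root y with |y| ≤ 4.
  x = -3: f_y(-3, y) = -6*y**2 + 22*y - 44; no integer root y with |y| ≤ 4.
  x = -2: f_y(-2, y) = -6*y**2 + 26*y - 42; no integer root y with |y| ≤ 4.
  x = -1: f_y(-1, y) = -6*y**2 + 30*y - 44; no integer root y with |y| ≤ 4.
  x = 0: f_y(0, y) = -6*y**2 + 34*y - 50; no integer root y with |y| ≤ 4.
  x = 1: f_y(1, y) = -6*y**2 + 38*y - 60; vanishes at y ∈ {3}. (1, 3): f_x = 0, f = 0 — SINGULAR.
  x = 2: f_y(2, y) = -6*y**2 + 42*y - 74; no integer root y with |y| ≤ 4.
  x = 3: f_y(3, y) = -6*y**2 + 46*y - 92; no integer root y with |y| ≤ 4.
  x = 4: f_y(4, y) = -6*y**2 + 50*y - 114; no integer root y with |y| ≤ 4.
Only singular point on the grid: (1, 3).
Classify: substitute x = 1 + u, y = 3 + v and expand: f = -3*u**3 - 2*u**2*v + 2*u*v**2 - 2*v**3 + v**2.
No constant or linear terms (consistent with a singular point). Quadratic part: v**2. Cubic part: -3*u**3 - 2*u**2*v + 2*u*v**2 - 2*v**3.
The quadratic part v**2 is a perfect square, so there is a single (double) tangent line v = 0, i.e. y = 3. Restricting the cubic part to that line (v = 0) leaves -3*u**3 ≠ 0, so f is not divisible by v and the branch is v² ≈ 3*u**3 to lowest order — this is a cusp.
Classification: cusp.


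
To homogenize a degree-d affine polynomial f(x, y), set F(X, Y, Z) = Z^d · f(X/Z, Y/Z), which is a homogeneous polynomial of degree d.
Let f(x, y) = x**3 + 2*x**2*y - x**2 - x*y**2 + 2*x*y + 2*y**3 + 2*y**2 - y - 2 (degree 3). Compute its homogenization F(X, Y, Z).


F(X, Y, Z) = X**3 + 2*X**2*Y - X**2*Z - X*Y**2 + 2*X*Y*Z + 2*Y**3 + 2*Y**2*Z - Y*Z**2 - 2*Z**3

deg(f) = 3.
Substitute x = X/Z, y = Y/Z into f, then multiply by Z^3.
  monomial 1·x^3·y^0 ↦ 1·X^3·Y^0·Z^0.
  monomial 2·x^2·y^1 ↦ 2·X^2·Y^1·Z^0.
  monomial -1·x^2·y^0 ↦ -1·X^2·Y^0·Z^1.
  monomial -1·x^1·y^2 ↦ -1·X^1·Y^2·Z^0.
  monomial 2·x^1·y^1 ↦ 2·X^1·Y^1·Z^1.
  monomial 2·x^0·y^3 ↦ 2·X^0·Y^3·Z^0.
  monomial 2·x^0·y^2 ↦ 2·X^0·Y^2·Z^1.
  monomial -1·x^0·y^1 ↦ -1·X^0·Y^1·Z^2.
  monomial -2·x^0·y^0 ↦ -2·X^0·Y^0·Z^3.
Collecting: F(X, Y, Z) = X**3 + 2*X**2*Y - X**2*Z - X*Y**2 + 2*X*Y*Z + 2*Y**3 + 2*Y**2*Z - Y*Z**2 - 2*Z**3.


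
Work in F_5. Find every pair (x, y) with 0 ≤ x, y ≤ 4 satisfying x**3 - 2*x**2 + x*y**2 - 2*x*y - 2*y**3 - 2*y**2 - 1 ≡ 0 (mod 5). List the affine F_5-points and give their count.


Affine F_5-points: {(0, 1), (0, 2), (2, 2), (2, 4), (3, 3)}; count = 5.

For each of the 25 pairs (x, y) ∈ F_5², evaluate f(x, y) mod 5. Record the zeros.
  x = 0: [0↦4, 1↦0, 2↦0, 3↦2, 4↦4]  zeros at y ∈ {1, 2}
  x = 1: [0↦3, 1↦3, 2↦4, 3↦4, 4↦1]  zeros at y ∈ ∅
  x = 2: [0↦4, 1↦3, 2↦0, 3↦3, 4↦0]  zeros at y ∈ {2, 4}
  x = 3: [0↦3, 1↦1, 2↦4, 3↦0, 4↦2]  zeros at y ∈ {3}
  x = 4: [0↦1, 1↦3, 2↦2, 3↦1, 4↦3]  zeros at y ∈ ∅
Collecting zeros: affine points = {(0, 1), (0, 2), (2, 2), (2, 4), (3, 3)}.
Total count |C(F_5)_aff| = 5.


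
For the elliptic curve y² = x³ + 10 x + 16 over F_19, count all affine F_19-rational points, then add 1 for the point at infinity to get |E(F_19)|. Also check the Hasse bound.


Affine points = {(0, 4), (0, 15), (2, 5), (2, 14), (3, 4), (3, 15), (4, 5), (4, 14), (5, 1), (5, 18), (6, 8), (6, 11), (7, 7), (7, 12), (8, 0), (13, 5), (13, 14), (15, 8), (15, 11), (16, 4), (16, 15), (17, 8), (17, 11), (18, 9), (18, 10)}; affine count = 25; |E(F_19)| = 26.

Discriminant check: Δ ∝ 4a³ + 27b² = 4·10³ + 27·16² = 4·1000 + 27·256 ≡ 6 (mod 19). Nonzero ⇒ E is nonsingular.
For each x ∈ F_19, compute rhs = x³ + 10·x + 16 mod 19, then count y ∈ F_19 with y² ≡ rhs.
  x = 0: rhs = 16, matching y values: 4, 15 (2 points).
  x = 1: rhs = 8, matching y values: none (0 points).
  x = 2: rhs = 6, matching y values: 5, 14 (2 points).
  x = 3: rhs = 16, matching y values: 4, 15 (2 points).
  x = 4: rhs = 6, matching y values: 5, 14 (2 points).
  x = 5: rhs = 1, matching y values: 1, 18 (2 points).
  x = 6: rhs = 7, matching y values: 8, 11 (2 points).
  x = 7: rhs = 11, matching y values: 7, 12 (2 points).
  x = 8: rhs = 0, matching y values: 0 (1 points).
  x = 9: rhs = 18, matching y values: none (0 points).
  x = 10: rhs = 14, matching y values: none (0 points).
  x = 11: rhs = 13, matching y values: none (0 points).
  x = 12: rhs = 2, matching y values: none (0 points).
  x = 13: rhs = 6, matching y values: 5, 14 (2 points).
  x = 14: rhs = 12, matching y values: none (0 points).
  x = 15: rhs = 7, matching y values: 8, 11 (2 points).
  x = 16: rhs = 16, matching y values: 4, 15 (2 points).
  x = 17: rhs = 7, matching y values: 8, 11 (2 points).
  x = 18: rhs = 5, matching y values: 9, 10 (2 points).
Total affine count: 25.
Full point count |E(F_19)| = 25 + 1 = 26.
Hasse bound: |26 − (19+1)| = |6| = 6 ≤ 2√19 ≈ 8.7178 ✓.


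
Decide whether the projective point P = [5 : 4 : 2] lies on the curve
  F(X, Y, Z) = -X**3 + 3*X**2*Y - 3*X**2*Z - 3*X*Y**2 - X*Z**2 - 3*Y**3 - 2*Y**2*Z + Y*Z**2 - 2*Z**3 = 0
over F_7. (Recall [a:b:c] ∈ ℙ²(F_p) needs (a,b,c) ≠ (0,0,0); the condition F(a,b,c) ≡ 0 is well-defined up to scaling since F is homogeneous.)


F(5,4,2) ≡ 6 (mod 7); P is NOT on the curve.

Evaluate F(5, 4, 2) term-by-term (mod 7).
  -X**3 ↦ -1·125·1·1 = -125
  3*X**2*Y ↦ 3·25·4·1 = 300
  -3*X**2*Z ↦ -3·25·1·2 = -150
  -3*X*Y**2 ↦ -3·5·16·1 = -240
  -X*Z**2 ↦ -1·5·1·4 = -20
  -3*Y**3 ↦ -3·1·64·1 = -192
  -2*Y**2*Z ↦ -2·1·16·2 = -64
  Y*Z**2 ↦ 1·1·4·4 = 16
  -2*Z**3 ↦ -2·1·1·8 = -16
Sum: F(5, 4, 2) = (-125) + (300) + (-150) + (-240) + (-20) + (-192) + (-64) + (16) + (-16) = -491.
Reducing mod 7: -491 ≡ 6 (mod 7).
Since F(a, b, c) ≡ 6 ≠ 0 (mod 7), P does NOT lie on the curve.


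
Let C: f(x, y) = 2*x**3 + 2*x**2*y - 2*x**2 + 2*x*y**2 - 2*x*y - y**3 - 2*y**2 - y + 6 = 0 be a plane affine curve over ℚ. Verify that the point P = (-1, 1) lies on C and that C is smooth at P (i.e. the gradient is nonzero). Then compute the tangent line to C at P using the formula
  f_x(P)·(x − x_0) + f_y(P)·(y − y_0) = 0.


Tangent line at P: 6*x - 8*y + 14 = 0.

Step 1: f(-1, 1) = 0, so P lies on C.
Step 2: partial derivatives
  f_x(x, y) = 6*x**2 + 4*x*y - 4*x + 2*y**2 - 2*y, f_y(x, y) = 2*x**2 + 4*x*y - 2*x - 3*y**2 - 4*y - 1.
  f_x(P) = 6, f_y(P) = -8 (gradient nonzero, so P is smooth).
Step 3: tangent line at P: 6·(x − -1) + -8·(y − 1) = 0.
Expanding: 6*x - 8*y + 14 = 0.


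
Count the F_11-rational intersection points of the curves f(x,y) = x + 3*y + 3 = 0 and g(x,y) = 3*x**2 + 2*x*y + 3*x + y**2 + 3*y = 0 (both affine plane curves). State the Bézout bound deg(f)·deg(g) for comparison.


Common zeros: {(3, 9)}; count = 1; Bézout bound = 2.

deg(f) = 1, deg(g) = 2, so Bézout bound = 2.
Scan x ∈ F_11. For each x, list the y ∈ F_11 with f(x, y) ≡ 0 and those with g(x, y) ≡ 0 (mod 11); the common zeros in that column are the intersection.
  x = 0: f ≡ 0 at y ∈ {10}; g ≡ 0 at y ∈ {0, 8}; common: ∅.
  x = 1: f ≡ 0 at y ∈ {6}; g ≡ 0 at y ∈ {8, 9}; common: ∅.
  x = 2: f ≡ 0 at y ∈ {2}; g ≡ 0 at y ∈ ∅; common: ∅.
  x = 3: f ≡ 0 at y ∈ {9}; g ≡ 0 at y ∈ {4, 9}; common: {9}.
  x = 4: f ≡ 0 at y ∈ {5}; g ≡ 0 at y ∈ ∅; common: ∅.
  x = 5: f ≡ 0 at y ∈ {1}; g ≡ 0 at y ∈ ∅; common: ∅.
  x = 6: f ≡ 0 at y ∈ {8}; g ≡ 0 at y ∈ ∅; common: ∅.
  x = 7: f ≡ 0 at y ∈ {4}; g ≡ 0 at y ∈ ∅; common: ∅.
  x = 8: f ≡ 0 at y ∈ {0}; g ≡ 0 at y ∈ {4, 10}; common: ∅.
  x = 9: f ≡ 0 at y ∈ {7}; g ≡ 0 at y ∈ ∅; common: ∅.
  x = 10: f ≡ 0 at y ∈ {3}; g ≡ 0 at y ∈ {0, 10}; common: ∅.
Collecting: common zeros = {(3, 9)}, so the count is 1.
Comparison with the Bézout bound: 1 ≤ 2 = deg(f)·deg(g), as expected for curves with no common component (the affine F_11-count falls short of the bound because intersections may lie at infinity, over extension fields, or carry multiplicity).


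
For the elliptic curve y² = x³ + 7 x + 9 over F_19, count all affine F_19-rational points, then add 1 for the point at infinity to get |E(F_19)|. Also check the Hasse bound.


Affine points = {(0, 3), (0, 16), (1, 6), (1, 13), (3, 0), (4, 5), (4, 14), (5, 6), (5, 13), (6, 1), (6, 18), (8, 8), (8, 11), (11, 7), (11, 12), (12, 4), (12, 15), (13, 6), (13, 13), (14, 1), (14, 18), (17, 5), (17, 14), (18, 1), (18, 18)}; affine count = 25; |E(F_19)| = 26.

Discriminant check: Δ ∝ 4a³ + 27b² = 4·7³ + 27·9² = 4·343 + 27·81 ≡ 6 (mod 19). Nonzero ⇒ E is nonsingular.
For each x ∈ F_19, compute rhs = x³ + 7·x + 9 mod 19, then count y ∈ F_19 with y² ≡ rhs.
  x = 0: rhs = 9, matching y values: 3, 16 (2 points).
  x = 1: rhs = 17, matching y values: 6, 13 (2 points).
  x = 2: rhs = 12, matching y values: none (0 points).
  x = 3: rhs = 0, matching y values: 0 (1 points).
  x = 4: rhs = 6, matching y values: 5, 14 (2 points).
  x = 5: rhs = 17, matching y values: 6, 13 (2 points).
  x = 6: rhs = 1, matching y values: 1, 18 (2 points).
  x = 7: rhs = 2, matching y values: none (0 points).
  x = 8: rhs = 7, matching y values: 8, 11 (2 points).
  x = 9: rhs = 3, matching y values: none (0 points).
  x = 10: rhs = 15, matching y values: none (0 points).
  x = 11: rhs = 11, matching y values: 7, 12 (2 points).
  x = 12: rhs = 16, matching y values: 4, 15 (2 points).
  x = 13: rhs = 17, matching y values: 6, 13 (2 points).
  x = 14: rhs = 1, matching y values: 1, 18 (2 points).
  x = 15: rhs = 12, matching y values: none (0 points).
  x = 16: rhs = 18, matching y values: none (0 points).
  x = 17: rhs = 6, matching y values: 5, 14 (2 points).
  x = 18: rhs = 1, matching y values: 1, 18 (2 points).
Total affine count: 25.
Full point count |E(F_19)| = 25 + 1 = 26.
Hasse bound: |26 − (19+1)| = |6| = 6 ≤ 2√19 ≈ 8.7178 ✓.


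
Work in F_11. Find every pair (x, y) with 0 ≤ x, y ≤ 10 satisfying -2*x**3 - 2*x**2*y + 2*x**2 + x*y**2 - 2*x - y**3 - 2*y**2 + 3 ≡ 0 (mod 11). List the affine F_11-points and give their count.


Affine F_11-points: {(0, 1), (2, 2), (2, 10), (4, 1), (4, 2), (4, 10), (7, 1), (7, 5), (7, 10), (10, 7)}; count = 10.

For each of the 121 pairs (x, y) ∈ F_11², evaluate f(x, y) mod 11. Record the zeros.
  x = 0: [0↦3, 1↦0, 2↦9, 3↦2, 4↦6, 5↦4, 6↦1, 7↦2, 8↦1, 9↦3, 10↦2]  zeros at y ∈ {1}
  x = 1: [0↦1, 1↦8, 2↦7, 3↦3, 4↦1, 5↦6, 6↦1, 7↦2, 8↦3, 9↦9, 10↦3]  zeros at y ∈ ∅
  x = 2: [0↦2, 1↦4, 2↦0, 3↦6, 4↦5, 5↦2, 6↦2, 7↦10, 8↦9, 9↦4, 10↦0]  zeros at y ∈ {2, 10}
  x = 3: [0↦5, 1↦9, 2↦9, 3↦10, 4↦6, 5↦2, 6↦3, 7↦3, 8↦7, 9↦9, 10↦3]  zeros at y ∈ ∅
  x = 4: [0↦9, 1↦0, 2↦0, 3↦3, 4↦3, 5↦5, 6↦3, 7↦2, 8↦7, 9↦1, 10↦0]  zeros at y ∈ {1, 2, 10}
  x = 5: [0↦2, 1↦9, 2↦5, 3↦6, 4↦6, 5↦10, 6↦1, 7↦6, 8↦8, 9↦1, 10↦1]  zeros at y ∈ ∅
  x = 6: [0↦5, 1↦2, 2↦1, 3↦7, 4↦3, 5↦5, 6↦7, 7↦3, 8↦9, 9↦8, 10↦5]  zeros at y ∈ ∅
  x = 7: [0↦6, 1↦0, 2↦9, 3↦5, 4↦4, 5↦0, 6↦9, 7↦3, 8↦9, 9↦10, 10↦0]  zeros at y ∈ {1, 5, 10}
  x = 8: [0↦4, 1↦2, 2↦6, 3↦10, 4↦8, 5↦5, 6↦6, 7↦5, 8↦7, 9↦6, 10↦7]  zeros at y ∈ ∅
  x = 9: [0↦9, 1↦7, 2↦2, 3↦10, 4↦3, 5↦8, 6↦8, 7↦8, 8↦2, 9↦6, 10↦3]  zeros at y ∈ ∅
  x = 10: [0↦9, 1↦3, 2↦7, 3↦4, 4↦10, 5↦8, 6↦3, 7↦0, 8↦4, 9↦9, 10↦9]  zeros at y ∈ {7}
Collecting zeros: affine points = {(0, 1), (2, 2), (2, 10), (4, 1), (4, 2), (4, 10), (7, 1), (7, 5), (7, 10), (10, 7)}.
Total count |C(F_11)_aff| = 10.


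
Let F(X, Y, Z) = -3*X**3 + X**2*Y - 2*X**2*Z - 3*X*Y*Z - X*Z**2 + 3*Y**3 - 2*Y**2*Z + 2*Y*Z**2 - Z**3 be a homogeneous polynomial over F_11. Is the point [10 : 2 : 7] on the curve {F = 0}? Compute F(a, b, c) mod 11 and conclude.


F(10,2,7) ≡ 2 (mod 11); P is NOT on the curve.

Evaluate F(10, 2, 7) term-by-term (mod 11).
  -3*X**3 ↦ -3·1000·1·1 = -3000
  X**2*Y ↦ 1·100·2·1 = 200
  -2*X**2*Z ↦ -2·100·1·7 = -1400
  -3*X*Y*Z ↦ -3·10·2·7 = -420
  -X*Z**2 ↦ -1·10·1·49 = -490
  3*Y**3 ↦ 3·1·8·1 = 24
  -2*Y**2*Z ↦ -2·1·4·7 = -56
  2*Y*Z**2 ↦ 2·1·2·49 = 196
  -Z**3 ↦ -1·1·1·343 = -343
Sum: F(10, 2, 7) = (-3000) + (200) + (-1400) + (-420) + (-490) + (24) + (-56) + (196) + (-343) = -5289.
Reducing mod 11: -5289 ≡ 2 (mod 11).
Since F(a, b, c) ≡ 2 ≠ 0 (mod 11), P does NOT lie on the curve.


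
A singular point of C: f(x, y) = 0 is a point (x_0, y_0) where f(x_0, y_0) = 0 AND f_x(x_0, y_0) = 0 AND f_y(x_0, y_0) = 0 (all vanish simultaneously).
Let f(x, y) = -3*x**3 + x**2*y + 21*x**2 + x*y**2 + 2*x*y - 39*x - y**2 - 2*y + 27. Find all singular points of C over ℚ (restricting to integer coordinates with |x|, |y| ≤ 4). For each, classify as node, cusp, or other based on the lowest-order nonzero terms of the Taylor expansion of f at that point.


Singular points: {(2, -3)}; classification: cusp.

Compute partial derivatives:
  f_x = -9*x**2 + 2*x*y + 42*x + y**2 + 2*y - 39.
  f_y = x**2 + 2*x*y + 2*x - 2*y - 2.
Scan x_0 ∈ {−4, ..., 4}. For each x_0, f_y(x_0, y) is a polynomial in y; find its integer roots y ∈ {−4, ..., 4}, then test f_x and f at those candidates.
  x = -4: f_y(-4, y) = 6 - 10*y; no integer root y with |y| ≤ 4.
  x = -3: f_y(-3, y) = 1 - 8*y; no integer root y with |y| ≤ 4.
  x = -2: f_y(-2, y) = -6*y - 2; no integer root y with |y| ≤ 4.
  x = -1: f_y(-1, y) = -4*y - 3; no integer root y with |y| ≤ 4.
  x = 0: f_y(0, y) = -2*y - 2; vanishes at y ∈ {-1}. (0, -1): f_x = -40 ≠ 0.
  x = 1: f_y(1, y) = 1; no integer root y with |y| ≤ 4.
  x = 2: f_y(2, y) = 2*y + 6; vanishes at y ∈ {-3}. (2, -3): f_x = 0, f = 0 — SINGULAR.
  x = 3: f_y(3, y) = 4*y + 13; no integer root y with |y| ≤ 4.
  x = 4: f_y(4, y) = 6*y + 22; no integer root y with |y| ≤ 4.
Only singular point on the grid: (2, -3).
Classify: substitute x = 2 + u, y = -3 + v and expand: f = -3*u**3 + u**2*v + u*v**2 + v**2.
No constant or linear terms (consistent with a singular point). Quadratic part: v**2. Cubic part: -3*u**3 + u**2*v + u*v**2.
The quadratic part v**2 is a perfect square, so there is a single (double) tangent line v = 0, i.e. y = -3. Restricting the cubic part to that line (v = 0) leaves -3*u**3 ≠ 0, so f is not divisible by v and the branch is v² ≈ 3*u**3 to lowest order — this is a cusp.
Classification: cusp.


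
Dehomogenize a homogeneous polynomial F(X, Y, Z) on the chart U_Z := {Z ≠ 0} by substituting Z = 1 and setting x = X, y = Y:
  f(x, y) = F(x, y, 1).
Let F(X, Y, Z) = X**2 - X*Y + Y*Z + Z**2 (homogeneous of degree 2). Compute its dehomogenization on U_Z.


f(x, y) = x**2 - x*y + y + 1

On U_Z we set Z = 1. Each monomial c·X^i·Y^j·Z^k in F becomes c·x^i·y^j·1^k = c·x^i·y^j.
Substituting Z = 1: F(X, Y, 1) = x**2 - x*y + y + 1.
Note: deg(f) ≤ deg(F) = 2; strict inequality happens when F is divisible by Z (lost terms).


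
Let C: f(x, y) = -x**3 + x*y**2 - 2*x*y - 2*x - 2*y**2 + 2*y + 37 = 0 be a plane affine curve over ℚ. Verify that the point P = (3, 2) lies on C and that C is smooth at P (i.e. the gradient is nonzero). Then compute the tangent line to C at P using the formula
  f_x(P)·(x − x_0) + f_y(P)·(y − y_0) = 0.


Tangent line at P: 87 - 29*x = 0.

Step 1: f(3, 2) = 0, so P lies on C.
Step 2: partial derivatives
  f_x(x, y) = -3*x**2 + y**2 - 2*y - 2, f_y(x, y) = 2*x*y - 2*x - 4*y + 2.
  f_x(P) = -29, f_y(P) = 0 (gradient nonzero, so P is smooth).
Step 3: tangent line at P: -29·(x − 3) + 0·(y − 2) = 0.
Expanding: 87 - 29*x = 0.


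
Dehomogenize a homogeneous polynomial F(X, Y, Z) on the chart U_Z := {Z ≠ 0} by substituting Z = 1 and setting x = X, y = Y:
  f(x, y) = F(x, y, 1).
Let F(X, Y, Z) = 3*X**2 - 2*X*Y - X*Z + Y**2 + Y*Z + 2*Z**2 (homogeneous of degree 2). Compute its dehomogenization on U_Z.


f(x, y) = 3*x**2 - 2*x*y - x + y**2 + y + 2

On U_Z we set Z = 1. Each monomial c·X^i·Y^j·Z^k in F becomes c·x^i·y^j·1^k = c·x^i·y^j.
Substituting Z = 1: F(X, Y, 1) = 3*x**2 - 2*x*y - x + y**2 + y + 2.
Note: deg(f) ≤ deg(F) = 2; strict inequality happens when F is divisible by Z (lost terms).


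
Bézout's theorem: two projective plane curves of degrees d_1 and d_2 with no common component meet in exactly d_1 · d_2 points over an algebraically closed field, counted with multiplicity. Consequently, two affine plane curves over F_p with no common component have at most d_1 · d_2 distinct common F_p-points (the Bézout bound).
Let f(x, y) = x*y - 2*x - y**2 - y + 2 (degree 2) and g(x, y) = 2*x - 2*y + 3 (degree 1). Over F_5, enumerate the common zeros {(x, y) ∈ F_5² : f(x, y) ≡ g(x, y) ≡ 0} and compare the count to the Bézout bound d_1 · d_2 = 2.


Common zeros: {(1, 0)}; count = 1; Bézout bound = 2.

deg(f) = 2, deg(g) = 1, so Bézout bound = 2.
Scan x ∈ F_5. For each x, list the y ∈ F_5 with f(x, y) ≡ 0 and those with g(x, y) ≡ 0 (mod 5); the common zeros in that column are the intersection.
  x = 0: f ≡ 0 at y ∈ {1, 3}; g ≡ 0 at y ∈ {4}; common: ∅.
  x = 1: f ≡ 0 at y ∈ {0}; g ≡ 0 at y ∈ {0}; common: {0}.
  x = 2: f ≡ 0 at y ∈ ∅; g ≡ 0 at y ∈ {1}; common: ∅.
  x = 3: f ≡ 0 at y ∈ ∅; g ≡ 0 at y ∈ {2}; common: ∅.
  x = 4: f ≡ 0 at y ∈ {4}; g ≡ 0 at y ∈ {3}; common: ∅.
Collecting: common zeros = {(1, 0)}, so the count is 1.
Comparison with the Bézout bound: 1 ≤ 2 = deg(f)·deg(g), as expected for curves with no common component (the affine F_5-count falls short of the bound because intersections may lie at infinity, over extension fields, or carry multiplicity).


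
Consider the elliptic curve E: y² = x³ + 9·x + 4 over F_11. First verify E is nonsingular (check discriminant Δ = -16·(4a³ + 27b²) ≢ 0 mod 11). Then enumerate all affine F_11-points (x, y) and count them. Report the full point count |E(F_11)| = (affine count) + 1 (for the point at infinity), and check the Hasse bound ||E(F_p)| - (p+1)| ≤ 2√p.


Affine points = {(0, 2), (0, 9), (1, 5), (1, 6), (3, 5), (3, 6), (4, 4), (4, 7), (5, 3), (5, 8), (7, 5), (7, 6), (8, 4), (8, 7), (9, 0), (10, 4), (10, 7)}; affine count = 17; |E(F_11)| = 18.

Discriminant check: Δ ∝ 4a³ + 27b² = 4·9³ + 27·4² = 4·729 + 27·16 ≡ 4 (mod 11). Nonzero ⇒ E is nonsingular.
For each x ∈ F_11, compute rhs = x³ + 9·x + 4 mod 11, then count y ∈ F_11 with y² ≡ rhs.
  x = 0: rhs = 4, matching y values: 2, 9 (2 points).
  x = 1: rhs = 3, matching y values: 5, 6 (2 points).
  x = 2: rhs = 8, matching y values: none (0 points).
  x = 3: rhs = 3, matching y values: 5, 6 (2 points).
  x = 4: rhs = 5, matching y values: 4, 7 (2 points).
  x = 5: rhs = 9, matching y values: 3, 8 (2 points).
  x = 6: rhs = 10, matching y values: none (0 points).
  x = 7: rhs = 3, matching y values: 5, 6 (2 points).
  x = 8: rhs = 5, matching y values: 4, 7 (2 points).
  x = 9: rhs = 0, matching y values: 0 (1 points).
  x = 10: rhs = 5, matching y values: 4, 7 (2 points).
Total affine count: 17.
Full point count |E(F_11)| = 17 + 1 = 18.
Hasse bound: |18 − (11+1)| = |6| = 6 ≤ 2√11 ≈ 6.6332 ✓.


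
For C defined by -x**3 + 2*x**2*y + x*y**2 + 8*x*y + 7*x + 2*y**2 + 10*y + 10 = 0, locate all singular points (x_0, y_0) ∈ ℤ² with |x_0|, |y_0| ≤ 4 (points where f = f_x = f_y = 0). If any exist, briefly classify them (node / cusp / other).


Singular points: {(-1, -2)}; classification: node.

Compute partial derivatives:
  f_x = -3*x**2 + 4*x*y + y**2 + 8*y + 7.
  f_y = 2*x**2 + 2*x*y + 8*x + 4*y + 10.
Scan x_0 ∈ {−4, ..., 4}. For each x_0, f_y(x_0, y) is a polynomial in y; find its integer roots y ∈ {−4, ..., 4}, then test f_x and f at those candidates.
  x = -4: f_y(-4, y) = 10 - 4*y; no integer root y with |y| ≤ 4.
  x = -3: f_y(-3, y) = 4 - 2*y; vanishes at y ∈ {2}. (-3, 2): f_x = -24 ≠ 0.
  x = -2: f_y(-2, y) = 2; no integer root y with |y| ≤ 4.
  x = -1: f_y(-1, y) = 2*y + 4; vanishes at y ∈ {-2}. (-1, -2): f_x = 0, f = 0 — SINGULAR.
  x = 0: f_y(0, y) = 4*y + 10; no integer root y with |y| ≤ 4.
  x = 1: f_y(1, y) = 6*y + 20; no integer root y with |y| ≤ 4.
  x = 2: f_y(2, y) = 8*y + 34; no integer root y with |y| ≤ 4.
  x = 3: f_y(3, y) = 10*y + 52; no integer root y with |y| ≤ 4.
  x = 4: f_y(4, y) = 12*y + 74; no integer root y with |y| ≤ 4.
Only singular point on the grid: (-1, -2).
Classify: substitute x = -1 + u, y = -2 + v and expand: f = -u**3 + 2*u**2*v - u**2 + u*v**2 + v**2.
No constant or linear terms (consistent with a singular point). Quadratic part: -u**2 + v**2. Cubic part: -u**3 + 2*u**2*v + u*v**2.
The quadratic part v**2 - u**2 = (v − u)(v + u) splits into two distinct linear factors, so there are two distinct tangent lines y − -2 = ±(x − -1) — this is a node (ordinary double point).
Classification: node.


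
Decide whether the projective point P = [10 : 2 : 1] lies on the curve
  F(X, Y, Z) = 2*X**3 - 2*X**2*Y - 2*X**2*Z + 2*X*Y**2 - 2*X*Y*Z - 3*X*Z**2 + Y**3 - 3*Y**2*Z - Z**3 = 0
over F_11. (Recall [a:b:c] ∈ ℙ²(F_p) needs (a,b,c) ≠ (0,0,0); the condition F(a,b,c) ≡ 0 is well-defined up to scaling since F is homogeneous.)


F(10,2,1) ≡ 8 (mod 11); P is NOT on the curve.

Evaluate F(10, 2, 1) term-by-term (mod 11).
  2*X**3 ↦ 2·1000·1·1 = 2000
  -2*X**2*Y ↦ -2·100·2·1 = -400
  -2*X**2*Z ↦ -2·100·1·1 = -200
  2*X*Y**2 ↦ 2·10·4·1 = 80
  -2*X*Y*Z ↦ -2·10·2·1 = -40
  -3*X*Z**2 ↦ -3·10·1·1 = -30
  Y**3 ↦ 1·1·8·1 = 8
  -3*Y**2*Z ↦ -3·1·4·1 = -12
  -Z**3 ↦ -1·1·1·1 = -1
Sum: F(10, 2, 1) = (2000) + (-400) + (-200) + (80) + (-40) + (-30) + (8) + (-12) + (-1) = 1405.
Reducing mod 11: 1405 ≡ 8 (mod 11).
Since F(a, b, c) ≡ 8 ≠ 0 (mod 11), P does NOT lie on the curve.


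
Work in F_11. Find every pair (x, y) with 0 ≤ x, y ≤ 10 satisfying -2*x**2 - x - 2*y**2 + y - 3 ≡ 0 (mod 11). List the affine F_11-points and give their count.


Affine F_11-points: {(8, 3)}; count = 1.

For each of the 121 pairs (x, y) ∈ F_11², evaluate f(x, y) mod 11. Record the zeros.
  x = 0: [0↦8, 1↦7, 2↦2, 3↦4, 4↦2, 5↦7, 6↦8, 7↦5, 8↦9, 9↦9, 10↦5]  zeros at y ∈ ∅
  x = 1: [0↦5, 1↦4, 2↦10, 3↦1, 4↦10, 5↦4, 6↦5, 7↦2, 8↦6, 9↦6, 10↦2]  zeros at y ∈ ∅
  x = 2: [0↦9, 1↦8, 2↦3, 3↦5, 4↦3, 5↦8, 6↦9, 7↦6, 8↦10, 9↦10, 10↦6]  zeros at y ∈ ∅
  x = 3: [0↦9, 1↦8, 2↦3, 3↦5, 4↦3, 5↦8, 6↦9, 7↦6, 8↦10, 9↦10, 10↦6]  zeros at y ∈ ∅
  x = 4: [0↦5, 1↦4, 2↦10, 3↦1, 4↦10, 5↦4, 6↦5, 7↦2, 8↦6, 9↦6, 10↦2]  zeros at y ∈ ∅
  x = 5: [0↦8, 1↦7, 2↦2, 3↦4, 4↦2, 5↦7, 6↦8, 7↦5, 8↦9, 9↦9, 10↦5]  zeros at y ∈ ∅
  x = 6: [0↦7, 1↦6, 2↦1, 3↦3, 4↦1, 5↦6, 6↦7, 7↦4, 8↦8, 9↦8, 10↦4]  zeros at y ∈ ∅
  x = 7: [0↦2, 1↦1, 2↦7, 3↦9, 4↦7, 5↦1, 6↦2, 7↦10, 8↦3, 9↦3, 10↦10]  zeros at y ∈ ∅
  x = 8: [0↦4, 1↦3, 2↦9, 3↦0, 4↦9, 5↦3, 6↦4, 7↦1, 8↦5, 9↦5, 10↦1]  zeros at y ∈ {3}
  x = 9: [0↦2, 1↦1, 2↦7, 3↦9, 4↦7, 5↦1, 6↦2, 7↦10, 8↦3, 9↦3, 10↦10]  zeros at y ∈ ∅
  x = 10: [0↦7, 1↦6, 2↦1, 3↦3, 4↦1, 5↦6, 6↦7, 7↦4, 8↦8, 9↦8, 10↦4]  zeros at y ∈ ∅
Collecting zeros: affine points = {(8, 3)}.
Total count |C(F_11)_aff| = 1.


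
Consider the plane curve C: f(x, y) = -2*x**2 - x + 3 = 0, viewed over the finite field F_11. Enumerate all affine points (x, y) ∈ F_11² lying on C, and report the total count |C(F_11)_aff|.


Affine F_11-points: {(1, 0), (1, 1), (1, 2), (1, 3), (1, 4), (1, 5), (1, 6), (1, 7), (1, 8), (1, 9), (1, 10), (4, 0), (4, 1), (4, 2), (4, 3), (4, 4), (4, 5), (4, 6), (4, 7), (4, 8), (4, 9), (4, 10)}; count = 22.

For each of the 121 pairs (x, y) ∈ F_11², evaluate f(x, y) mod 11. Record the zeros.
  x = 0: [0↦3, 1↦3, 2↦3, 3↦3, 4↦3, 5↦3, 6↦3, 7↦3, 8↦3, 9↦3, 10↦3]  zeros at y ∈ ∅
  x = 1: [0↦0, 1↦0, 2↦0, 3↦0, 4↦0, 5↦0, 6↦0, 7↦0, 8↦0, 9↦0, 10↦0]  zeros at y ∈ {0, 1, 2, 3, 4, 5, 6, 7, 8, 9, 10}
  x = 2: [0↦4, 1↦4, 2↦4, 3↦4, 4↦4, 5↦4, 6↦4, 7↦4, 8↦4, 9↦4, 10↦4]  zeros at y ∈ ∅
  x = 3: [0↦4, 1↦4, 2↦4, 3↦4, 4↦4, 5↦4, 6↦4, 7↦4, 8↦4, 9↦4, 10↦4]  zeros at y ∈ ∅
  x = 4: [0↦0, 1↦0, 2↦0, 3↦0, 4↦0, 5↦0, 6↦0, 7↦0, 8↦0, 9↦0, 10↦0]  zeros at y ∈ {0, 1, 2, 3, 4, 5, 6, 7, 8, 9, 10}
  x = 5: [0↦3, 1↦3, 2↦3, 3↦3, 4↦3, 5↦3, 6↦3, 7↦3, 8↦3, 9↦3, 10↦3]  zeros at y ∈ ∅
  x = 6: [0↦2, 1↦2, 2↦2, 3↦2, 4↦2, 5↦2, 6↦2, 7↦2, 8↦2, 9↦2, 10↦2]  zeros at y ∈ ∅
  x = 7: [0↦8, 1↦8, 2↦8, 3↦8, 4↦8, 5↦8, 6↦8, 7↦8, 8↦8, 9↦8, 10↦8]  zeros at y ∈ ∅
  x = 8: [0↦10, 1↦10, 2↦10, 3↦10, 4↦10, 5↦10, 6↦10, 7↦10, 8↦10, 9↦10, 10↦10]  zeros at y ∈ ∅
  x = 9: [0↦8, 1↦8, 2↦8, 3↦8, 4↦8, 5↦8, 6↦8, 7↦8, 8↦8, 9↦8, 10↦8]  zeros at y ∈ ∅
  x = 10: [0↦2, 1↦2, 2↦2, 3↦2, 4↦2, 5↦2, 6↦2, 7↦2, 8↦2, 9↦2, 10↦2]  zeros at y ∈ ∅
Collecting zeros: affine points = {(1, 0), (1, 1), (1, 2), (1, 3), (1, 4), (1, 5), (1, 6), (1, 7), (1, 8), (1, 9), (1, 10), (4, 0), (4, 1), (4, 2), (4, 3), (4, 4), (4, 5), (4, 6), (4, 7), (4, 8), (4, 9), (4, 10)}.
Total count |C(F_11)_aff| = 22.
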